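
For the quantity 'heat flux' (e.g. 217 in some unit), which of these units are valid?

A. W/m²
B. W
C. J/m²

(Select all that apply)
A

heat flux has SI base units: kg / s^3

Checking each option against kg / s^3:
  A. W/m²: ✓ matches
  B. W: ✗ does not match
  C. J/m²: ✗ does not match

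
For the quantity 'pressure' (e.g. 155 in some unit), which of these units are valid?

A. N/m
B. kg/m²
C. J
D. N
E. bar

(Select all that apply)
E

pressure has SI base units: kg / (m * s^2)

Checking each option against kg / (m * s^2):
  A. N/m: ✗ does not match
  B. kg/m²: ✗ does not match
  C. J: ✗ does not match
  D. N: ✗ does not match
  E. bar: ✓ matches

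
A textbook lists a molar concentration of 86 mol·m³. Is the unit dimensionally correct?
No

molar concentration has SI base units: mol / m^3
mol·m³ does NOT reduce to mol / m^3; a valid unit for molar concentration would be e.g. mol/m³.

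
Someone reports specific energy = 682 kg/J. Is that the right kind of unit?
No

specific energy has SI base units: m^2 / s^2
kg/J does NOT reduce to m^2 / s^2; a valid unit for specific energy would be e.g. J/kg.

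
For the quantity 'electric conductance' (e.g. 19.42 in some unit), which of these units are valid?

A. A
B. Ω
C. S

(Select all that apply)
C

electric conductance has SI base units: A^2 * s^3 / (kg * m^2)

Checking each option against A^2 * s^3 / (kg * m^2):
  A. A: ✗ does not match
  B. Ω: ✗ does not match
  C. S: ✓ matches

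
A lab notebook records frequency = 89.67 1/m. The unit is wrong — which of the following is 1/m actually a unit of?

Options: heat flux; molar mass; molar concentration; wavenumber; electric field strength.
wavenumber

frequency should have units dimensionally equivalent to 1 / s (e.g. Hz).
The given unit '1/m' reduces to 1 / m. Of the listed options, that is the dimensionality of wavenumber.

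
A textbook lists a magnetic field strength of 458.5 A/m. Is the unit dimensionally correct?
Yes

magnetic field strength has SI base units: A / m
A/m reduces to the same SI base units, so it is a valid unit for magnetic field strength.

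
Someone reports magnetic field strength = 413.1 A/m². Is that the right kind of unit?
No

magnetic field strength has SI base units: A / m
A/m² does NOT reduce to A / m; a valid unit for magnetic field strength would be e.g. A/m.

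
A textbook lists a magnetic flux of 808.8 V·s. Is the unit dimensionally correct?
Yes

magnetic flux has SI base units: kg * m^2 / (A * s^2)
V·s reduces to the same SI base units, so it is a valid unit for magnetic flux.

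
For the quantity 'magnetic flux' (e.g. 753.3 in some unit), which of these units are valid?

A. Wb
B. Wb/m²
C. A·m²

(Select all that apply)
A

magnetic flux has SI base units: kg * m^2 / (A * s^2)

Checking each option against kg * m^2 / (A * s^2):
  A. Wb: ✓ matches
  B. Wb/m²: ✗ does not match
  C. A·m²: ✗ does not match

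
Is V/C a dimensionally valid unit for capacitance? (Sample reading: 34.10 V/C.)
No

capacitance has SI base units: A^2 * s^4 / (kg * m^2)
V/C does NOT reduce to A^2 * s^4 / (kg * m^2); a valid unit for capacitance would be e.g. F.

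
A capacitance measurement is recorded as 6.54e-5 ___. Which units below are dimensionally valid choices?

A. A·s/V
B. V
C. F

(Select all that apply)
A, C

capacitance has SI base units: A^2 * s^4 / (kg * m^2)

Checking each option against A^2 * s^4 / (kg * m^2):
  A. A·s/V: ✓ matches
  B. V: ✗ does not match
  C. F: ✓ matches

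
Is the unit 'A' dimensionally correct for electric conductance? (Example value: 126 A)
No

electric conductance has SI base units: A^2 * s^3 / (kg * m^2)
A does NOT reduce to A^2 * s^3 / (kg * m^2); a valid unit for electric conductance would be e.g. S.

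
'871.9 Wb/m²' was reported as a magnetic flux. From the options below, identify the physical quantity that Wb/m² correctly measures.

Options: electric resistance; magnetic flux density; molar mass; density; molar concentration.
magnetic flux density

magnetic flux should have units dimensionally equivalent to kg * m^2 / (A * s^2) (e.g. Wb).
The given unit 'Wb/m²' reduces to kg / (A * s^2). Of the listed options, that is the dimensionality of magnetic flux density.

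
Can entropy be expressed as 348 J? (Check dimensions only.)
No

entropy has SI base units: kg * m^2 / (s^2 * K)
J does NOT reduce to kg * m^2 / (s^2 * K); a valid unit for entropy would be e.g. J/K.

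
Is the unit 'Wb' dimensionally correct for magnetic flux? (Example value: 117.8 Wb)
Yes

magnetic flux has SI base units: kg * m^2 / (A * s^2)
Wb reduces to the same SI base units, so it is a valid unit for magnetic flux.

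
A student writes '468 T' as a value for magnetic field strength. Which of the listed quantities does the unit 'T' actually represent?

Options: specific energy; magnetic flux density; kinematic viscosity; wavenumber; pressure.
magnetic flux density

magnetic field strength should have units dimensionally equivalent to A / m (e.g. A/m).
The given unit 'T' reduces to kg / (A * s^2). Of the listed options, that is the dimensionality of magnetic flux density.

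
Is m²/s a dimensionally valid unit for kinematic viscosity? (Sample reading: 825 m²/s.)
Yes

kinematic viscosity has SI base units: m^2 / s
m²/s reduces to the same SI base units, so it is a valid unit for kinematic viscosity.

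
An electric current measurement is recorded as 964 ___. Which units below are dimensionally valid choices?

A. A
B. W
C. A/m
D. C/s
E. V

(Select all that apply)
A, D

electric current has SI base units: A

Checking each option against A:
  A. A: ✓ matches
  B. W: ✗ does not match
  C. A/m: ✗ does not match
  D. C/s: ✓ matches
  E. V: ✗ does not match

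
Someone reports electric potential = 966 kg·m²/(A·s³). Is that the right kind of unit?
Yes

electric potential has SI base units: kg * m^2 / (A * s^3)
kg·m²/(A·s³) reduces to the same SI base units, so it is a valid unit for electric potential.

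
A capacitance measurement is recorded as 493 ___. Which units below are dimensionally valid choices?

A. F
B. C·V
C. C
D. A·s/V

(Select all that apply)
A, D

capacitance has SI base units: A^2 * s^4 / (kg * m^2)

Checking each option against A^2 * s^4 / (kg * m^2):
  A. F: ✓ matches
  B. C·V: ✗ does not match
  C. C: ✗ does not match
  D. A·s/V: ✓ matches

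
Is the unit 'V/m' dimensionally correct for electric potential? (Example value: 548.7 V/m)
No

electric potential has SI base units: kg * m^2 / (A * s^3)
V/m does NOT reduce to kg * m^2 / (A * s^3); a valid unit for electric potential would be e.g. V.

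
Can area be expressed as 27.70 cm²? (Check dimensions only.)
Yes

area has SI base units: m^2
cm² reduces to the same SI base units, so it is a valid unit for area.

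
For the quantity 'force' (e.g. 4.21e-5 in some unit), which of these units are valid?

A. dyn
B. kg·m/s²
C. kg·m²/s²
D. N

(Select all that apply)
A, B, D

force has SI base units: kg * m / s^2

Checking each option against kg * m / s^2:
  A. dyn: ✓ matches
  B. kg·m/s²: ✓ matches
  C. kg·m²/s²: ✗ does not match
  D. N: ✓ matches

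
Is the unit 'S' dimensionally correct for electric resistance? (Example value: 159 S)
No

electric resistance has SI base units: kg * m^2 / (A^2 * s^3)
S does NOT reduce to kg * m^2 / (A^2 * s^3); a valid unit for electric resistance would be e.g. Ω.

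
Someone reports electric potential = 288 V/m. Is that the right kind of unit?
No

electric potential has SI base units: kg * m^2 / (A * s^3)
V/m does NOT reduce to kg * m^2 / (A * s^3); a valid unit for electric potential would be e.g. V.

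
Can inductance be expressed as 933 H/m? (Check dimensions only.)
No

inductance has SI base units: kg * m^2 / (A^2 * s^2)
H/m does NOT reduce to kg * m^2 / (A^2 * s^2); a valid unit for inductance would be e.g. H.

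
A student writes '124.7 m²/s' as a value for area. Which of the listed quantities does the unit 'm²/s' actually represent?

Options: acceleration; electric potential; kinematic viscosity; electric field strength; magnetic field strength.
kinematic viscosity

area should have units dimensionally equivalent to m^2 (e.g. m²).
The given unit 'm²/s' reduces to m^2 / s. Of the listed options, that is the dimensionality of kinematic viscosity.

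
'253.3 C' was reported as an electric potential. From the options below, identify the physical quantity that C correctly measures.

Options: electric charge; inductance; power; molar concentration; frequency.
electric charge

electric potential should have units dimensionally equivalent to kg * m^2 / (A * s^3) (e.g. V).
The given unit 'C' reduces to A * s. Of the listed options, that is the dimensionality of electric charge.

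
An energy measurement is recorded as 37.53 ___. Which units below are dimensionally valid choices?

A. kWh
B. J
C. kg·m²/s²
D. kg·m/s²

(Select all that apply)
A, B, C

energy has SI base units: kg * m^2 / s^2

Checking each option against kg * m^2 / s^2:
  A. kWh: ✓ matches
  B. J: ✓ matches
  C. kg·m²/s²: ✓ matches
  D. kg·m/s²: ✗ does not match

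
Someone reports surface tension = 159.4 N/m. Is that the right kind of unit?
Yes

surface tension has SI base units: kg / s^2
N/m reduces to the same SI base units, so it is a valid unit for surface tension.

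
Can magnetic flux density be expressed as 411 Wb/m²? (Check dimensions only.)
Yes

magnetic flux density has SI base units: kg / (A * s^2)
Wb/m² reduces to the same SI base units, so it is a valid unit for magnetic flux density.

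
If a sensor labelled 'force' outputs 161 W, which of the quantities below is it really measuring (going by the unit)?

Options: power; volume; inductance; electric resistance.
power

force should have units dimensionally equivalent to kg * m / s^2 (e.g. N).
The given unit 'W' reduces to kg * m^2 / s^3. Of the listed options, that is the dimensionality of power.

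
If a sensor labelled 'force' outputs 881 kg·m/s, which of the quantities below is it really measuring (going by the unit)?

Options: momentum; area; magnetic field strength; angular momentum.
momentum

force should have units dimensionally equivalent to kg * m / s^2 (e.g. N).
The given unit 'kg·m/s' reduces to kg * m / s. Of the listed options, that is the dimensionality of momentum.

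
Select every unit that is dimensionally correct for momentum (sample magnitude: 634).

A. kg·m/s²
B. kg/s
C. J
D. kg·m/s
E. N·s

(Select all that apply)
D, E

momentum has SI base units: kg * m / s

Checking each option against kg * m / s:
  A. kg·m/s²: ✗ does not match
  B. kg/s: ✗ does not match
  C. J: ✗ does not match
  D. kg·m/s: ✓ matches
  E. N·s: ✓ matches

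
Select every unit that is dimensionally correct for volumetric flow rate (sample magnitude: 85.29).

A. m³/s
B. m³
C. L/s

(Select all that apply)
A, C

volumetric flow rate has SI base units: m^3 / s

Checking each option against m^3 / s:
  A. m³/s: ✓ matches
  B. m³: ✗ does not match
  C. L/s: ✓ matches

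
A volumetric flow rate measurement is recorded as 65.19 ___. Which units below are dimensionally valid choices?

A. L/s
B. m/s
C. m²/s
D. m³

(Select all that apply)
A

volumetric flow rate has SI base units: m^3 / s

Checking each option against m^3 / s:
  A. L/s: ✓ matches
  B. m/s: ✗ does not match
  C. m²/s: ✗ does not match
  D. m³: ✗ does not match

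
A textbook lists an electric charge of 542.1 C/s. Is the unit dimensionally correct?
No

electric charge has SI base units: A * s
C/s does NOT reduce to A * s; a valid unit for electric charge would be e.g. C.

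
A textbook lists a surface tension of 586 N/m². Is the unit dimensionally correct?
No

surface tension has SI base units: kg / s^2
N/m² does NOT reduce to kg / s^2; a valid unit for surface tension would be e.g. N/m.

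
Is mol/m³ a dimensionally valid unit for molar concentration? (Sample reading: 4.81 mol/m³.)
Yes

molar concentration has SI base units: mol / m^3
mol/m³ reduces to the same SI base units, so it is a valid unit for molar concentration.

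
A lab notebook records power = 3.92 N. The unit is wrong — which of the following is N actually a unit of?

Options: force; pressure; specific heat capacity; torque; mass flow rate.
force

power should have units dimensionally equivalent to kg * m^2 / s^3 (e.g. W).
The given unit 'N' reduces to kg * m / s^2. Of the listed options, that is the dimensionality of force.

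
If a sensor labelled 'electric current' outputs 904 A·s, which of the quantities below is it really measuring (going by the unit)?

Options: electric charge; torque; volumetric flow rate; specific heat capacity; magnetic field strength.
electric charge

electric current should have units dimensionally equivalent to A (e.g. A).
The given unit 'A·s' reduces to A * s. Of the listed options, that is the dimensionality of electric charge.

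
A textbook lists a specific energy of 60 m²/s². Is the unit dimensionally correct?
Yes

specific energy has SI base units: m^2 / s^2
m²/s² reduces to the same SI base units, so it is a valid unit for specific energy.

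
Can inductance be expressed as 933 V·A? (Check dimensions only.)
No

inductance has SI base units: kg * m^2 / (A^2 * s^2)
V·A does NOT reduce to kg * m^2 / (A^2 * s^2); a valid unit for inductance would be e.g. H.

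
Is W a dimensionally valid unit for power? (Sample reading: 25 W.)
Yes

power has SI base units: kg * m^2 / s^3
W reduces to the same SI base units, so it is a valid unit for power.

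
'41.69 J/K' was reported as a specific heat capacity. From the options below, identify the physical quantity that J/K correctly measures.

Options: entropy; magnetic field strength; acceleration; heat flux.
entropy

specific heat capacity should have units dimensionally equivalent to m^2 / (s^2 * K) (e.g. J/(kg·K)).
The given unit 'J/K' reduces to kg * m^2 / (s^2 * K). Of the listed options, that is the dimensionality of entropy.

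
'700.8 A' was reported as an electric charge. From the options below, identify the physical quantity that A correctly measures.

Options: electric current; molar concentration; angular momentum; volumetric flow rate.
electric current

electric charge should have units dimensionally equivalent to A * s (e.g. C).
The given unit 'A' reduces to A. Of the listed options, that is the dimensionality of electric current.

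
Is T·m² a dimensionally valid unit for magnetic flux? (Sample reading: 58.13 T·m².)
Yes

magnetic flux has SI base units: kg * m^2 / (A * s^2)
T·m² reduces to the same SI base units, so it is a valid unit for magnetic flux.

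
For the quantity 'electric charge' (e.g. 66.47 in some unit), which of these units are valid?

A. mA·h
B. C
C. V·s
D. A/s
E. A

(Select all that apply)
A, B

electric charge has SI base units: A * s

Checking each option against A * s:
  A. mA·h: ✓ matches
  B. C: ✓ matches
  C. V·s: ✗ does not match
  D. A/s: ✗ does not match
  E. A: ✗ does not match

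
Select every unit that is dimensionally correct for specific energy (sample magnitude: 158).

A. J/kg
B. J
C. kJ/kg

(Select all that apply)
A, C

specific energy has SI base units: m^2 / s^2

Checking each option against m^2 / s^2:
  A. J/kg: ✓ matches
  B. J: ✗ does not match
  C. kJ/kg: ✓ matches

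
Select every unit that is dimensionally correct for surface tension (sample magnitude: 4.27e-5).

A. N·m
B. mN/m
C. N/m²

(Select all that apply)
B

surface tension has SI base units: kg / s^2

Checking each option against kg / s^2:
  A. N·m: ✗ does not match
  B. mN/m: ✓ matches
  C. N/m²: ✗ does not match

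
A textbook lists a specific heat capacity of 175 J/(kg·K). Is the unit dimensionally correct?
Yes

specific heat capacity has SI base units: m^2 / (s^2 * K)
J/(kg·K) reduces to the same SI base units, so it is a valid unit for specific heat capacity.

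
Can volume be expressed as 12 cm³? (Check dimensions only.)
Yes

volume has SI base units: m^3
cm³ reduces to the same SI base units, so it is a valid unit for volume.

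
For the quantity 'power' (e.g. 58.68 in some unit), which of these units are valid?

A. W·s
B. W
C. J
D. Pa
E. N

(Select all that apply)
B

power has SI base units: kg * m^2 / s^3

Checking each option against kg * m^2 / s^3:
  A. W·s: ✗ does not match
  B. W: ✓ matches
  C. J: ✗ does not match
  D. Pa: ✗ does not match
  E. N: ✗ does not match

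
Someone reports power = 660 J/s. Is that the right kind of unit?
Yes

power has SI base units: kg * m^2 / s^3
J/s reduces to the same SI base units, so it is a valid unit for power.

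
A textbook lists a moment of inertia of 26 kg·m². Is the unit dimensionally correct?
Yes

moment of inertia has SI base units: kg * m^2
kg·m² reduces to the same SI base units, so it is a valid unit for moment of inertia.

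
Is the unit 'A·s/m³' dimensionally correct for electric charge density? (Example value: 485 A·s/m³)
Yes

electric charge density has SI base units: A * s / m^3
A·s/m³ reduces to the same SI base units, so it is a valid unit for electric charge density.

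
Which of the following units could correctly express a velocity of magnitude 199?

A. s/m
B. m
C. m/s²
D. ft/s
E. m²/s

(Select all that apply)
D

velocity has SI base units: m / s

Checking each option against m / s:
  A. s/m: ✗ does not match
  B. m: ✗ does not match
  C. m/s²: ✗ does not match
  D. ft/s: ✓ matches
  E. m²/s: ✗ does not match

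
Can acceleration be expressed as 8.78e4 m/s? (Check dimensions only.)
No

acceleration has SI base units: m / s^2
m/s does NOT reduce to m / s^2; a valid unit for acceleration would be e.g. m/s².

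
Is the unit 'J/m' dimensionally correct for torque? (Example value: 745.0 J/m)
No

torque has SI base units: kg * m^2 / s^2
J/m does NOT reduce to kg * m^2 / s^2; a valid unit for torque would be e.g. N·m.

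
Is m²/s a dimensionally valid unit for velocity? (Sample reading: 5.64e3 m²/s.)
No

velocity has SI base units: m / s
m²/s does NOT reduce to m / s; a valid unit for velocity would be e.g. m/s.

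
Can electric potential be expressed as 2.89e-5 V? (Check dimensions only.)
Yes

electric potential has SI base units: kg * m^2 / (A * s^3)
V reduces to the same SI base units, so it is a valid unit for electric potential.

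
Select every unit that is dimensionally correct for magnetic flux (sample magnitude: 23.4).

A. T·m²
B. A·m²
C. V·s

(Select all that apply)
A, C

magnetic flux has SI base units: kg * m^2 / (A * s^2)

Checking each option against kg * m^2 / (A * s^2):
  A. T·m²: ✓ matches
  B. A·m²: ✗ does not match
  C. V·s: ✓ matches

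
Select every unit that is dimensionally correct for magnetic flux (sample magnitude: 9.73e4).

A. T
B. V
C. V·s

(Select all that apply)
C

magnetic flux has SI base units: kg * m^2 / (A * s^2)

Checking each option against kg * m^2 / (A * s^2):
  A. T: ✗ does not match
  B. V: ✗ does not match
  C. V·s: ✓ matches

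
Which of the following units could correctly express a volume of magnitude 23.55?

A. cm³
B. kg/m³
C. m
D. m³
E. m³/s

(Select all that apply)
A, D

volume has SI base units: m^3

Checking each option against m^3:
  A. cm³: ✓ matches
  B. kg/m³: ✗ does not match
  C. m: ✗ does not match
  D. m³: ✓ matches
  E. m³/s: ✗ does not match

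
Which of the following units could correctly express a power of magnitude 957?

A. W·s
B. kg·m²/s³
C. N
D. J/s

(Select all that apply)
B, D

power has SI base units: kg * m^2 / s^3

Checking each option against kg * m^2 / s^3:
  A. W·s: ✗ does not match
  B. kg·m²/s³: ✓ matches
  C. N: ✗ does not match
  D. J/s: ✓ matches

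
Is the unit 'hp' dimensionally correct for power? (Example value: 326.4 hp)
Yes

power has SI base units: kg * m^2 / s^3
hp reduces to the same SI base units, so it is a valid unit for power.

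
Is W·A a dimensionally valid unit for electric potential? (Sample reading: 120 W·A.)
No

electric potential has SI base units: kg * m^2 / (A * s^3)
W·A does NOT reduce to kg * m^2 / (A * s^3); a valid unit for electric potential would be e.g. V.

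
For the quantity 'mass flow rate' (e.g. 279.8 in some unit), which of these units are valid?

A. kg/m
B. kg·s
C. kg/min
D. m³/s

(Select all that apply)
C

mass flow rate has SI base units: kg / s

Checking each option against kg / s:
  A. kg/m: ✗ does not match
  B. kg·s: ✗ does not match
  C. kg/min: ✓ matches
  D. m³/s: ✗ does not match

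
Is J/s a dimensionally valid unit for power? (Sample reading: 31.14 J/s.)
Yes

power has SI base units: kg * m^2 / s^3
J/s reduces to the same SI base units, so it is a valid unit for power.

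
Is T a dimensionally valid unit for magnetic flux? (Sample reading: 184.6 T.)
No

magnetic flux has SI base units: kg * m^2 / (A * s^2)
T does NOT reduce to kg * m^2 / (A * s^2); a valid unit for magnetic flux would be e.g. Wb.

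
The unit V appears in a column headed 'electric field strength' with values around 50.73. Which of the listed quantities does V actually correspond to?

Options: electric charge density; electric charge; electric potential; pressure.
electric potential

electric field strength should have units dimensionally equivalent to kg * m / (A * s^3) (e.g. V/m).
The given unit 'V' reduces to kg * m^2 / (A * s^3). Of the listed options, that is the dimensionality of electric potential.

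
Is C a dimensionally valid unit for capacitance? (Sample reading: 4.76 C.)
No

capacitance has SI base units: A^2 * s^4 / (kg * m^2)
C does NOT reduce to A^2 * s^4 / (kg * m^2); a valid unit for capacitance would be e.g. F.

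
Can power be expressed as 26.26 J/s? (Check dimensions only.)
Yes

power has SI base units: kg * m^2 / s^3
J/s reduces to the same SI base units, so it is a valid unit for power.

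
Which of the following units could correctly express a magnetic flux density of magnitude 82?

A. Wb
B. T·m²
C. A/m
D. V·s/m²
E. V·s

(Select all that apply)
D

magnetic flux density has SI base units: kg / (A * s^2)

Checking each option against kg / (A * s^2):
  A. Wb: ✗ does not match
  B. T·m²: ✗ does not match
  C. A/m: ✗ does not match
  D. V·s/m²: ✓ matches
  E. V·s: ✗ does not match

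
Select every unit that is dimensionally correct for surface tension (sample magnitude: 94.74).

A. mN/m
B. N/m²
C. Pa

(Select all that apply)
A

surface tension has SI base units: kg / s^2

Checking each option against kg / s^2:
  A. mN/m: ✓ matches
  B. N/m²: ✗ does not match
  C. Pa: ✗ does not match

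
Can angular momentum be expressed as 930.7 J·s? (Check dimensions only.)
Yes

angular momentum has SI base units: kg * m^2 / s
J·s reduces to the same SI base units, so it is a valid unit for angular momentum.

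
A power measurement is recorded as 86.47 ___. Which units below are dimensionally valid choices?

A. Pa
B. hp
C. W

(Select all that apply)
B, C

power has SI base units: kg * m^2 / s^3

Checking each option against kg * m^2 / s^3:
  A. Pa: ✗ does not match
  B. hp: ✓ matches
  C. W: ✓ matches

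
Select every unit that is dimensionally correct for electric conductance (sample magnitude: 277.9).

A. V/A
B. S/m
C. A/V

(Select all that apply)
C

electric conductance has SI base units: A^2 * s^3 / (kg * m^2)

Checking each option against A^2 * s^3 / (kg * m^2):
  A. V/A: ✗ does not match
  B. S/m: ✗ does not match
  C. A/V: ✓ matches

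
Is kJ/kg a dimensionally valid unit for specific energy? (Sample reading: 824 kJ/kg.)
Yes

specific energy has SI base units: m^2 / s^2
kJ/kg reduces to the same SI base units, so it is a valid unit for specific energy.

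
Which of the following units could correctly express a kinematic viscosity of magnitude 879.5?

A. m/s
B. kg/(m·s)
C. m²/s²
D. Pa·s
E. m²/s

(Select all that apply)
E

kinematic viscosity has SI base units: m^2 / s

Checking each option against m^2 / s:
  A. m/s: ✗ does not match
  B. kg/(m·s): ✗ does not match
  C. m²/s²: ✗ does not match
  D. Pa·s: ✗ does not match
  E. m²/s: ✓ matches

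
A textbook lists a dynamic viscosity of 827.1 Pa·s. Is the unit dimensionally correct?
Yes

dynamic viscosity has SI base units: kg / (m * s)
Pa·s reduces to the same SI base units, so it is a valid unit for dynamic viscosity.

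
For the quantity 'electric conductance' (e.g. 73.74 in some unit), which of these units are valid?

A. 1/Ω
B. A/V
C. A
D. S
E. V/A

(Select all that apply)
A, B, D

electric conductance has SI base units: A^2 * s^3 / (kg * m^2)

Checking each option against A^2 * s^3 / (kg * m^2):
  A. 1/Ω: ✓ matches
  B. A/V: ✓ matches
  C. A: ✗ does not match
  D. S: ✓ matches
  E. V/A: ✗ does not match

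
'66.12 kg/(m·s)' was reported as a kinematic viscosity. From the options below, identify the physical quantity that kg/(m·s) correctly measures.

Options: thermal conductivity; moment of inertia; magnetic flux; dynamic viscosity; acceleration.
dynamic viscosity

kinematic viscosity should have units dimensionally equivalent to m^2 / s (e.g. m²/s).
The given unit 'kg/(m·s)' reduces to kg / (m * s). Of the listed options, that is the dimensionality of dynamic viscosity.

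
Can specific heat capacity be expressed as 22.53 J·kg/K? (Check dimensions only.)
No

specific heat capacity has SI base units: m^2 / (s^2 * K)
J·kg/K does NOT reduce to m^2 / (s^2 * K); a valid unit for specific heat capacity would be e.g. J/(kg·K).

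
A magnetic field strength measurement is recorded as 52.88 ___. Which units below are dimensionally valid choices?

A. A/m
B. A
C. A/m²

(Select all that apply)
A

magnetic field strength has SI base units: A / m

Checking each option against A / m:
  A. A/m: ✓ matches
  B. A: ✗ does not match
  C. A/m²: ✗ does not match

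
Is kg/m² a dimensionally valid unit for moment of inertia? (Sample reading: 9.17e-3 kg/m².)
No

moment of inertia has SI base units: kg * m^2
kg/m² does NOT reduce to kg * m^2; a valid unit for moment of inertia would be e.g. kg·m².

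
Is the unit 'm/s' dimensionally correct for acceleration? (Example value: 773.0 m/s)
No

acceleration has SI base units: m / s^2
m/s does NOT reduce to m / s^2; a valid unit for acceleration would be e.g. m/s².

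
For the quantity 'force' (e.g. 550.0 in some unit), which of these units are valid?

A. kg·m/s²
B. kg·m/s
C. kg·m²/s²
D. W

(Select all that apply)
A

force has SI base units: kg * m / s^2

Checking each option against kg * m / s^2:
  A. kg·m/s²: ✓ matches
  B. kg·m/s: ✗ does not match
  C. kg·m²/s²: ✗ does not match
  D. W: ✗ does not match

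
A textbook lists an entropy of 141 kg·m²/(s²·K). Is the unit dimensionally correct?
Yes

entropy has SI base units: kg * m^2 / (s^2 * K)
kg·m²/(s²·K) reduces to the same SI base units, so it is a valid unit for entropy.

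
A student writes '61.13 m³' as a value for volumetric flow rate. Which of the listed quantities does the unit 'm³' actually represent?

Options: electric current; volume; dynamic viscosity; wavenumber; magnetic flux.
volume

volumetric flow rate should have units dimensionally equivalent to m^3 / s (e.g. m³/s).
The given unit 'm³' reduces to m^3. Of the listed options, that is the dimensionality of volume.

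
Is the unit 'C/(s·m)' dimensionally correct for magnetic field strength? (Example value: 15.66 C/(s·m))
Yes

magnetic field strength has SI base units: A / m
C/(s·m) reduces to the same SI base units, so it is a valid unit for magnetic field strength.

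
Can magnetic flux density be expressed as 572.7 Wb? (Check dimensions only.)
No

magnetic flux density has SI base units: kg / (A * s^2)
Wb does NOT reduce to kg / (A * s^2); a valid unit for magnetic flux density would be e.g. T.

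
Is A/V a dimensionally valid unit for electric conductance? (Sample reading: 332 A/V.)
Yes

electric conductance has SI base units: A^2 * s^3 / (kg * m^2)
A/V reduces to the same SI base units, so it is a valid unit for electric conductance.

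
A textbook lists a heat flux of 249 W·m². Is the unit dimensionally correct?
No

heat flux has SI base units: kg / s^3
W·m² does NOT reduce to kg / s^3; a valid unit for heat flux would be e.g. W/m².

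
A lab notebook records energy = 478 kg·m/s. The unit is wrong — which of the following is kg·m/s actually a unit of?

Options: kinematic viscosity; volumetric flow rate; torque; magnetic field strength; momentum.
momentum

energy should have units dimensionally equivalent to kg * m^2 / s^2 (e.g. J).
The given unit 'kg·m/s' reduces to kg * m / s. Of the listed options, that is the dimensionality of momentum.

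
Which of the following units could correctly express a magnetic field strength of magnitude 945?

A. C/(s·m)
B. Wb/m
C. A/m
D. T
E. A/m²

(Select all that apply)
A, C

magnetic field strength has SI base units: A / m

Checking each option against A / m:
  A. C/(s·m): ✓ matches
  B. Wb/m: ✗ does not match
  C. A/m: ✓ matches
  D. T: ✗ does not match
  E. A/m²: ✗ does not match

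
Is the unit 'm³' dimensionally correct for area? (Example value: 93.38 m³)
No

area has SI base units: m^2
m³ does NOT reduce to m^2; a valid unit for area would be e.g. m².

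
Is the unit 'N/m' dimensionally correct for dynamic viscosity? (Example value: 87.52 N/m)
No

dynamic viscosity has SI base units: kg / (m * s)
N/m does NOT reduce to kg / (m * s); a valid unit for dynamic viscosity would be e.g. Pa·s.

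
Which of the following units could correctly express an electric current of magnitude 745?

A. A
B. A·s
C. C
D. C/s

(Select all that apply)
A, D

electric current has SI base units: A

Checking each option against A:
  A. A: ✓ matches
  B. A·s: ✗ does not match
  C. C: ✗ does not match
  D. C/s: ✓ matches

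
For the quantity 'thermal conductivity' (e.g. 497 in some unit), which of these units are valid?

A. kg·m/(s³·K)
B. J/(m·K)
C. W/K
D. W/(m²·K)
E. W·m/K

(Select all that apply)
A

thermal conductivity has SI base units: kg * m / (s^3 * K)

Checking each option against kg * m / (s^3 * K):
  A. kg·m/(s³·K): ✓ matches
  B. J/(m·K): ✗ does not match
  C. W/K: ✗ does not match
  D. W/(m²·K): ✗ does not match
  E. W·m/K: ✗ does not match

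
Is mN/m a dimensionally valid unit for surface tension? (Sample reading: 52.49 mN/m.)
Yes

surface tension has SI base units: kg / s^2
mN/m reduces to the same SI base units, so it is a valid unit for surface tension.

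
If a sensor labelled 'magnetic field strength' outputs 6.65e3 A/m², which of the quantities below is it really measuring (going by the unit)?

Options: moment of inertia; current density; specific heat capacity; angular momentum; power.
current density

magnetic field strength should have units dimensionally equivalent to A / m (e.g. A/m).
The given unit 'A/m²' reduces to A / m^2. Of the listed options, that is the dimensionality of current density.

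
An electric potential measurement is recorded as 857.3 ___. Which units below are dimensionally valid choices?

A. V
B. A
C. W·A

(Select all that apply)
A

electric potential has SI base units: kg * m^2 / (A * s^3)

Checking each option against kg * m^2 / (A * s^3):
  A. V: ✓ matches
  B. A: ✗ does not match
  C. W·A: ✗ does not match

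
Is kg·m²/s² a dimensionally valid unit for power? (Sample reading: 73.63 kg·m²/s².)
No

power has SI base units: kg * m^2 / s^3
kg·m²/s² does NOT reduce to kg * m^2 / s^3; a valid unit for power would be e.g. W.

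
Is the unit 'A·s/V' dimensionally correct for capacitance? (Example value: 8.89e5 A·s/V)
Yes

capacitance has SI base units: A^2 * s^4 / (kg * m^2)
A·s/V reduces to the same SI base units, so it is a valid unit for capacitance.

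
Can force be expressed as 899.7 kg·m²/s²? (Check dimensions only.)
No

force has SI base units: kg * m / s^2
kg·m²/s² does NOT reduce to kg * m / s^2; a valid unit for force would be e.g. N.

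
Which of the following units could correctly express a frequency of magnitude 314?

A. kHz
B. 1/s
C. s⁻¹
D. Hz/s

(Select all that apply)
A, B, C

frequency has SI base units: 1 / s

Checking each option against 1 / s:
  A. kHz: ✓ matches
  B. 1/s: ✓ matches
  C. s⁻¹: ✓ matches
  D. Hz/s: ✗ does not match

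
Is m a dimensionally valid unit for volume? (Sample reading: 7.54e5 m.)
No

volume has SI base units: m^3
m does NOT reduce to m^3; a valid unit for volume would be e.g. m³.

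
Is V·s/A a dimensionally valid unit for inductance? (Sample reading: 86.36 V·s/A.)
Yes

inductance has SI base units: kg * m^2 / (A^2 * s^2)
V·s/A reduces to the same SI base units, so it is a valid unit for inductance.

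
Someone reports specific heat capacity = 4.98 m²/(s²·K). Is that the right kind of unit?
Yes

specific heat capacity has SI base units: m^2 / (s^2 * K)
m²/(s²·K) reduces to the same SI base units, so it is a valid unit for specific heat capacity.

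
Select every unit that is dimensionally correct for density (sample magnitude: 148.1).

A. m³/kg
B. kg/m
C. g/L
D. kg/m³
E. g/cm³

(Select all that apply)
C, D, E

density has SI base units: kg / m^3

Checking each option against kg / m^3:
  A. m³/kg: ✗ does not match
  B. kg/m: ✗ does not match
  C. g/L: ✓ matches
  D. kg/m³: ✓ matches
  E. g/cm³: ✓ matches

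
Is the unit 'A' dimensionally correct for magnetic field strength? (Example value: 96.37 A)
No

magnetic field strength has SI base units: A / m
A does NOT reduce to A / m; a valid unit for magnetic field strength would be e.g. A/m.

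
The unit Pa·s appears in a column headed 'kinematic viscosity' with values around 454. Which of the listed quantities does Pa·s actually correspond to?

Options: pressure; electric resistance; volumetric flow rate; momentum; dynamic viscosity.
dynamic viscosity

kinematic viscosity should have units dimensionally equivalent to m^2 / s (e.g. m²/s).
The given unit 'Pa·s' reduces to kg / (m * s). Of the listed options, that is the dimensionality of dynamic viscosity.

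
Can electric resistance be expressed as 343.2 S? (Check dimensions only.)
No

electric resistance has SI base units: kg * m^2 / (A^2 * s^3)
S does NOT reduce to kg * m^2 / (A^2 * s^3); a valid unit for electric resistance would be e.g. Ω.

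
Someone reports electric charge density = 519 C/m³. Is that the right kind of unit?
Yes

electric charge density has SI base units: A * s / m^3
C/m³ reduces to the same SI base units, so it is a valid unit for electric charge density.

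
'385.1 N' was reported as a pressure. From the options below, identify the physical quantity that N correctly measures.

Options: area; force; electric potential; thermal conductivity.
force

pressure should have units dimensionally equivalent to kg / (m * s^2) (e.g. Pa).
The given unit 'N' reduces to kg * m / s^2. Of the listed options, that is the dimensionality of force.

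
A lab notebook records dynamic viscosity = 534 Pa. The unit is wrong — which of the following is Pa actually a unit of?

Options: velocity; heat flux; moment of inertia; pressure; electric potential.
pressure

dynamic viscosity should have units dimensionally equivalent to kg / (m * s) (e.g. Pa·s).
The given unit 'Pa' reduces to kg / (m * s^2). Of the listed options, that is the dimensionality of pressure.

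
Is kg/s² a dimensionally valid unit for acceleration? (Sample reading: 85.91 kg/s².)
No

acceleration has SI base units: m / s^2
kg/s² does NOT reduce to m / s^2; a valid unit for acceleration would be e.g. m/s².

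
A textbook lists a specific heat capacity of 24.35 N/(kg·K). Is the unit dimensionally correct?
No

specific heat capacity has SI base units: m^2 / (s^2 * K)
N/(kg·K) does NOT reduce to m^2 / (s^2 * K); a valid unit for specific heat capacity would be e.g. J/(kg·K).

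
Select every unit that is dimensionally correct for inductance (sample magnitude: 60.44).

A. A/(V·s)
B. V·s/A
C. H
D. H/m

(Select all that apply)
B, C

inductance has SI base units: kg * m^2 / (A^2 * s^2)

Checking each option against kg * m^2 / (A^2 * s^2):
  A. A/(V·s): ✗ does not match
  B. V·s/A: ✓ matches
  C. H: ✓ matches
  D. H/m: ✗ does not match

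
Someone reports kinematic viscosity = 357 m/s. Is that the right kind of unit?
No

kinematic viscosity has SI base units: m^2 / s
m/s does NOT reduce to m^2 / s; a valid unit for kinematic viscosity would be e.g. m²/s.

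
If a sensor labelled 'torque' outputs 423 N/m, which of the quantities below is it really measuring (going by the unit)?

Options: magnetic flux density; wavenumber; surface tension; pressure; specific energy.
surface tension

torque should have units dimensionally equivalent to kg * m^2 / s^2 (e.g. N·m).
The given unit 'N/m' reduces to kg / s^2. Of the listed options, that is the dimensionality of surface tension.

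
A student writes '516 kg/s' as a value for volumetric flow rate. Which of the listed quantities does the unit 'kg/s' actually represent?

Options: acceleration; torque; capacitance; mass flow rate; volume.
mass flow rate

volumetric flow rate should have units dimensionally equivalent to m^3 / s (e.g. m³/s).
The given unit 'kg/s' reduces to kg / s. Of the listed options, that is the dimensionality of mass flow rate.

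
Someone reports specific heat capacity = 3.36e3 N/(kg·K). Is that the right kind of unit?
No

specific heat capacity has SI base units: m^2 / (s^2 * K)
N/(kg·K) does NOT reduce to m^2 / (s^2 * K); a valid unit for specific heat capacity would be e.g. J/(kg·K).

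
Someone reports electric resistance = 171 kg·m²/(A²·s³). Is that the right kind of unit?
Yes

electric resistance has SI base units: kg * m^2 / (A^2 * s^3)
kg·m²/(A²·s³) reduces to the same SI base units, so it is a valid unit for electric resistance.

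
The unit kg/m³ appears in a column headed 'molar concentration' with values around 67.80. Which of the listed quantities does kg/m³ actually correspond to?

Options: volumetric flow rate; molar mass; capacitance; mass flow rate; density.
density

molar concentration should have units dimensionally equivalent to mol / m^3 (e.g. mol/m³).
The given unit 'kg/m³' reduces to kg / m^3. Of the listed options, that is the dimensionality of density.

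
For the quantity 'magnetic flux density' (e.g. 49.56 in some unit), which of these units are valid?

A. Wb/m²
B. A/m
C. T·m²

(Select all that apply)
A

magnetic flux density has SI base units: kg / (A * s^2)

Checking each option against kg / (A * s^2):
  A. Wb/m²: ✓ matches
  B. A/m: ✗ does not match
  C. T·m²: ✗ does not match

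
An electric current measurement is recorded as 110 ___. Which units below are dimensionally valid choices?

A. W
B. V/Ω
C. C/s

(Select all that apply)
B, C

electric current has SI base units: A

Checking each option against A:
  A. W: ✗ does not match
  B. V/Ω: ✓ matches
  C. C/s: ✓ matches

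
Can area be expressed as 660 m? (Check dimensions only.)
No

area has SI base units: m^2
m does NOT reduce to m^2; a valid unit for area would be e.g. m².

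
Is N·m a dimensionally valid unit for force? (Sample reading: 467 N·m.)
No

force has SI base units: kg * m / s^2
N·m does NOT reduce to kg * m / s^2; a valid unit for force would be e.g. N.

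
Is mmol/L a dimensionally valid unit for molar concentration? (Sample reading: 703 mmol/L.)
Yes

molar concentration has SI base units: mol / m^3
mmol/L reduces to the same SI base units, so it is a valid unit for molar concentration.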